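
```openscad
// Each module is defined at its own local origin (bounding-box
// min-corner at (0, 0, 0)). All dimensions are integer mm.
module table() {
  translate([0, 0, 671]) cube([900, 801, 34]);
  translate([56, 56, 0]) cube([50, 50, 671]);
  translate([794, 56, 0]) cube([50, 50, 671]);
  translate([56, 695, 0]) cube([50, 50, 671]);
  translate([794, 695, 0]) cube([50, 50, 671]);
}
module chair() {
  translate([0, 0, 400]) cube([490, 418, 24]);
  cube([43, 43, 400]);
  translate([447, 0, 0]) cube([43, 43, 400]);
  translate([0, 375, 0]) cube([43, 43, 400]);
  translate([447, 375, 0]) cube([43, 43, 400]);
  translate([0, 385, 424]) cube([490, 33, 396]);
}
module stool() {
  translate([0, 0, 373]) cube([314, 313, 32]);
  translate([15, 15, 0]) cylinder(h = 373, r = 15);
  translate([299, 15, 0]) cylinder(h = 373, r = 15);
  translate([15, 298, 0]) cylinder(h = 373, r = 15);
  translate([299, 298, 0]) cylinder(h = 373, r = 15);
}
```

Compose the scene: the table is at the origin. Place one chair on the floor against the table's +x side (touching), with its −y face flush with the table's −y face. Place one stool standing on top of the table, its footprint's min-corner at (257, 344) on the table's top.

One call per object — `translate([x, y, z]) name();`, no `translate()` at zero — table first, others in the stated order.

table();
translate([900, 0, 0]) chair();
translate([257, 344, 705]) stool();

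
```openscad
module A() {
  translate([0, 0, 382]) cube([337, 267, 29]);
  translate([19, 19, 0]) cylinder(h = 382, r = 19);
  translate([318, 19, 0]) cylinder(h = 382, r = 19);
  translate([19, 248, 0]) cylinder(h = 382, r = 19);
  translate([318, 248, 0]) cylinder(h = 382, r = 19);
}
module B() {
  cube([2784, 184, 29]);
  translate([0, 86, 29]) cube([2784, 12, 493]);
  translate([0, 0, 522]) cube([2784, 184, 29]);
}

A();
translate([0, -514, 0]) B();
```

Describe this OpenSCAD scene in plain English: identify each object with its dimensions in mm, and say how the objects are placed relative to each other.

A is a four-legged stool. The seat is a 337×267×29 mm slab whose top surface is at z = 411 mm; four round legs, each 38 mm in diameter, run from the floor (z = 0) to the underside of the seat, each leg's axis is inset half a diameter from the nearest pair of seat edges (so the leg's bounding box is flush with the corner).

B is an I-beam lying along x, 2784 mm long. Overall section height 551 mm. Two flanges 184 mm wide (y) and 29 mm thick, one on the floor and one at the top; a web 12 mm thick runs between them, centred on the flange width.

The I-beam is on the floor beside the stool on its −y side.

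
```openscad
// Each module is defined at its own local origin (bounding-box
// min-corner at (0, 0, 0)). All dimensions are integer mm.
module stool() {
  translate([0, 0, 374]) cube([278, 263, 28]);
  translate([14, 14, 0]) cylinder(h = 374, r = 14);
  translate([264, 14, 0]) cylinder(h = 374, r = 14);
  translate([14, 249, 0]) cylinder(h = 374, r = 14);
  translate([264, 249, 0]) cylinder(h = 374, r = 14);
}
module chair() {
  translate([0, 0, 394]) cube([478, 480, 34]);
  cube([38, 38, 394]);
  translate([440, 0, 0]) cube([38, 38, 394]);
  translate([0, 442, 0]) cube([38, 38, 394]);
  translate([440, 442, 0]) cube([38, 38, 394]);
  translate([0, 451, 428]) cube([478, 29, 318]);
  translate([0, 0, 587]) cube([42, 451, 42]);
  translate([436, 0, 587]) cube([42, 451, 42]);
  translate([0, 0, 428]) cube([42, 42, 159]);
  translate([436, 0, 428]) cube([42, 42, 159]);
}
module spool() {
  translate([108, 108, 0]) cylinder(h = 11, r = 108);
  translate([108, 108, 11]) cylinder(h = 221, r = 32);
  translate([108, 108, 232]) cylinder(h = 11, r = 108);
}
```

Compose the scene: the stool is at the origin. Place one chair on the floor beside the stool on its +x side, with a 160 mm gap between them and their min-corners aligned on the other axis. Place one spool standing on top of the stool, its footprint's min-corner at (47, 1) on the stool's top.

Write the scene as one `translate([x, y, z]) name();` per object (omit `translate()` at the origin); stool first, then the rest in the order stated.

stool();
translate([438, 0, 0]) chair();
translate([47, 1, 402]) spool();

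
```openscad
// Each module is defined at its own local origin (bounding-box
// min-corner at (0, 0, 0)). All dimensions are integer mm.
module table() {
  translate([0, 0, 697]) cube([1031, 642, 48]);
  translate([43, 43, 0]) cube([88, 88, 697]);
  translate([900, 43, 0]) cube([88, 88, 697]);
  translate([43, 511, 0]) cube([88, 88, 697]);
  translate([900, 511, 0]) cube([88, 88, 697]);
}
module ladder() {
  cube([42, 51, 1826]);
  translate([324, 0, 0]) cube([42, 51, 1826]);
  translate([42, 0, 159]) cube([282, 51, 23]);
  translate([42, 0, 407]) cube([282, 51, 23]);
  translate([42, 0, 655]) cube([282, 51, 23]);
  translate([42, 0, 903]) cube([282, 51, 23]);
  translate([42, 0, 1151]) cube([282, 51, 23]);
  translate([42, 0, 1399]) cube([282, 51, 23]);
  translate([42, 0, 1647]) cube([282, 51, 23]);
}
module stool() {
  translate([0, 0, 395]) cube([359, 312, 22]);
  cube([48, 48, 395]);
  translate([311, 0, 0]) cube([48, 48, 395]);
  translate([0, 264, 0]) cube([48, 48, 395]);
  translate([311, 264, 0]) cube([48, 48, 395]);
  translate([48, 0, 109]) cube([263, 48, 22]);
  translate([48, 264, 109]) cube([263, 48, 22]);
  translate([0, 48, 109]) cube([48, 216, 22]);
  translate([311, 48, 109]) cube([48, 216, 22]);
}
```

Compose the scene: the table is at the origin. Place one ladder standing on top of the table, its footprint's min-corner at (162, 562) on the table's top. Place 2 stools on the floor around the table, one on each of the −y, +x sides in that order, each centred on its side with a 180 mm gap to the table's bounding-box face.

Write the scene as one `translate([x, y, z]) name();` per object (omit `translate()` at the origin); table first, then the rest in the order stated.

table();
translate([162, 562, 745]) ladder();
translate([336, -492, 0]) stool();
translate([1211, 165, 0]) stool();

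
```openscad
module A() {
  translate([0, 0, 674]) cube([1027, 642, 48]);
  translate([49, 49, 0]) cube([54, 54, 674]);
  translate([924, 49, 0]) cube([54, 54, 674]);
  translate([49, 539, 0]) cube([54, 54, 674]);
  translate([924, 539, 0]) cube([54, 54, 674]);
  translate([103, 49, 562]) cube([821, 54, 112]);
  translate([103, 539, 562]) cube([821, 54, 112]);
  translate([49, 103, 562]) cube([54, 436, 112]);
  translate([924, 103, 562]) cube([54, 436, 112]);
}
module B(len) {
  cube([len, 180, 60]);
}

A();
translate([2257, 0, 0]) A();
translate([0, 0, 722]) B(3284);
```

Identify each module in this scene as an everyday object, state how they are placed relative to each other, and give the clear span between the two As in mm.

A is a table. B is a beam. A beam spans the tops of two tables. The clear span between the two tables is 1230 mm.

Second table starts at x = 2257; first ends at x = 1027; clear span = 2257 − 1027 = 1230 mm.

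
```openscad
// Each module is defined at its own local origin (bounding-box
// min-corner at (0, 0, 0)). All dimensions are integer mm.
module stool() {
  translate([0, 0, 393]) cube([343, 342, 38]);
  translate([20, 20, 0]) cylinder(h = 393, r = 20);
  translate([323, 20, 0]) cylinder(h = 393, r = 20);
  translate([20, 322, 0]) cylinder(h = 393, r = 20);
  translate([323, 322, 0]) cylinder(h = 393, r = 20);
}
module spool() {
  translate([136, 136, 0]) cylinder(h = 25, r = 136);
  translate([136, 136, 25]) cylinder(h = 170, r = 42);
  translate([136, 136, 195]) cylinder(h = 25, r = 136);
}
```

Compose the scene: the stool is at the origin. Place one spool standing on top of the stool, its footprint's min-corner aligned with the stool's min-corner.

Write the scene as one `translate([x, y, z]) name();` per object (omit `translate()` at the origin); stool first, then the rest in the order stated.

stool();
translate([0, 0, 431]) spool();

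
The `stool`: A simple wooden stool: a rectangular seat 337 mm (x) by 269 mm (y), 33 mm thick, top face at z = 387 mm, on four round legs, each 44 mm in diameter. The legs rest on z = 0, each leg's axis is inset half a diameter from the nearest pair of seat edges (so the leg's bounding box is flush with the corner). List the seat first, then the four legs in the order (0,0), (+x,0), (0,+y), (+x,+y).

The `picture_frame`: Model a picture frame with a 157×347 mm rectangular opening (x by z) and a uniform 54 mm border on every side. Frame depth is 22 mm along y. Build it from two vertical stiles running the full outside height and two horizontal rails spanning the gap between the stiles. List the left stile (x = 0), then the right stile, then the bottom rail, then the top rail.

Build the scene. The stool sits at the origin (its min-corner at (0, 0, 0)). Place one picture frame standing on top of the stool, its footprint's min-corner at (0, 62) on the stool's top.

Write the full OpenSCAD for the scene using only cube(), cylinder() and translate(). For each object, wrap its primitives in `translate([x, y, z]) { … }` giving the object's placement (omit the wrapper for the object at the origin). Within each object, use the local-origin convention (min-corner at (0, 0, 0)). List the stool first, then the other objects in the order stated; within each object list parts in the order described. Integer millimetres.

translate([0, 0, 354]) cube([337, 269, 33]);
translate([22, 22, 0]) cylinder(h = 354, r = 22);
translate([315, 22, 0]) cylinder(h = 354, r = 22);
translate([22, 247, 0]) cylinder(h = 354, r = 22);
translate([315, 247, 0]) cylinder(h = 354, r = 22);
translate([0, 62, 387]) {
  cube([54, 22, 455]);
  translate([211, 0, 0]) cube([54, 22, 455]);
  translate([54, 0, 0]) cube([157, 22, 54]);
  translate([54, 0, 401]) cube([157, 22, 54]);
}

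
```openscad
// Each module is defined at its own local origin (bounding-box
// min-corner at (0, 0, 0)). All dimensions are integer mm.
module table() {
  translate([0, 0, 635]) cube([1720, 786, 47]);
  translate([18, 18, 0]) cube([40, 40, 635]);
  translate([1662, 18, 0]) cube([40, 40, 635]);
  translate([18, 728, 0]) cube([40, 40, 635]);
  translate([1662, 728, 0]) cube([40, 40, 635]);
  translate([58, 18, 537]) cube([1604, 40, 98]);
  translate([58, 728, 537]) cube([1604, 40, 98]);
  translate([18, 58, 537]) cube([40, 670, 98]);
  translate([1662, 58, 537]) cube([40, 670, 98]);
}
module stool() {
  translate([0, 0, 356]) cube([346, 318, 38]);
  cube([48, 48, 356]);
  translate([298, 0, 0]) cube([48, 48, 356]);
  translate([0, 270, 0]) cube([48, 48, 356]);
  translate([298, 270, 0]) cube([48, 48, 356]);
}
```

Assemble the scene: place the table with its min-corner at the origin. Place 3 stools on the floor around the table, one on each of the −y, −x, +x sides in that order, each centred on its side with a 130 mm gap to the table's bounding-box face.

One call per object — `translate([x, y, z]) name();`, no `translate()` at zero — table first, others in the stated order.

table();
translate([687, -448, 0]) stool();
translate([-476, 234, 0]) stool();
translate([1850, 234, 0]) stool();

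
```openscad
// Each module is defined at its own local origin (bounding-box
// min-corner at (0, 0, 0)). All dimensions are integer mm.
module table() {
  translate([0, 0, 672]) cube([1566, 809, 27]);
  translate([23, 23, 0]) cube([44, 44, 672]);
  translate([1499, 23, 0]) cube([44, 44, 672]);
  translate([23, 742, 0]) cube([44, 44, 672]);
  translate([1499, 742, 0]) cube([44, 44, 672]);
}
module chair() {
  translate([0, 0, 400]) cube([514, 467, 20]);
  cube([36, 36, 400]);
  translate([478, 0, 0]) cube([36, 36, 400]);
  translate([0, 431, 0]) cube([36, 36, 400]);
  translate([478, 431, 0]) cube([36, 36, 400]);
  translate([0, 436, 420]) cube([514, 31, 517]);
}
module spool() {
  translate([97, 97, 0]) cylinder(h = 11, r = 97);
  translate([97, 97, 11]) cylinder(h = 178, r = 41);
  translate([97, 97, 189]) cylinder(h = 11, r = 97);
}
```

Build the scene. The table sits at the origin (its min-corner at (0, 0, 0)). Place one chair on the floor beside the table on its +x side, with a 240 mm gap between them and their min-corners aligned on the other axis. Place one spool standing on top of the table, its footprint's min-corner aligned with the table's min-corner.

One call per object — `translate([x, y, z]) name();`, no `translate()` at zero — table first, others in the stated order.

table();
translate([1806, 0, 0]) chair();
translate([0, 0, 699]) spool();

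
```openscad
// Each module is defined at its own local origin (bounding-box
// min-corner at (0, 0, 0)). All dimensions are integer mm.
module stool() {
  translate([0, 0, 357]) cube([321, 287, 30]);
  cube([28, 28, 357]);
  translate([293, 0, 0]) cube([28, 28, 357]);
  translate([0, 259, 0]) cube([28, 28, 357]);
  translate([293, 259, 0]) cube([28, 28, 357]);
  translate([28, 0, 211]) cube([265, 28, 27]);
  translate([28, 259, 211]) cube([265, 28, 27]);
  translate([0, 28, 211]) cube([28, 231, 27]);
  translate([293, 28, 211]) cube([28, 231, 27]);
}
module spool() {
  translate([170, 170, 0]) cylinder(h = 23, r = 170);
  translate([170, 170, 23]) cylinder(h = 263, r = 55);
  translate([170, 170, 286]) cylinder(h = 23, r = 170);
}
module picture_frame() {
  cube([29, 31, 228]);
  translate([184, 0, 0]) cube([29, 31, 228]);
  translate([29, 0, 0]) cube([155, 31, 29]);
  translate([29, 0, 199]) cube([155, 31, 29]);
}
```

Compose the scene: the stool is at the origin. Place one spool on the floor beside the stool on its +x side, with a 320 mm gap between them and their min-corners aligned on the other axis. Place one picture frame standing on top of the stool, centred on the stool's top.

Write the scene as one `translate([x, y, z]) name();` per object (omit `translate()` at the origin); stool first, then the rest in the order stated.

stool();
translate([641, 0, 0]) spool();
translate([54, 128, 387]) picture_frame();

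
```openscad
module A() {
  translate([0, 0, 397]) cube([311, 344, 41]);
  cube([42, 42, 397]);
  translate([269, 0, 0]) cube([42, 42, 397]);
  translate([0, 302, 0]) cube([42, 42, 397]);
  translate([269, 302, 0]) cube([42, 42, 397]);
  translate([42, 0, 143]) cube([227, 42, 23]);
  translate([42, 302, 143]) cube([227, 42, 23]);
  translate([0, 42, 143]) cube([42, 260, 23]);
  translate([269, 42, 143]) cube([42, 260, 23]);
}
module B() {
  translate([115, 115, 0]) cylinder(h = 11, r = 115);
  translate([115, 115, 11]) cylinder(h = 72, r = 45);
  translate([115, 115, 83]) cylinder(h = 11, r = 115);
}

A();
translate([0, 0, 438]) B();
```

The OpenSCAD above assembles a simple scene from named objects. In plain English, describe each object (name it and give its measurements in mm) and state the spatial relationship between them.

A is a simple wooden stool: a rectangular seat 311 mm (x) by 344 mm (y), 41 mm thick, top face at z = 438 mm, on four square legs, each 42×42 mm in cross-section. The legs rest on z = 0, each flush with a corner of the seat. Four stretchers, 42 mm wide and 23 mm tall, connect adjacent legs with their undersides at z = 143 mm, each running between the inner faces of the legs it joins and aligned with the legs' outer faces on the other axis.

B is a spool: two coaxial disc flanges of radius 115 mm and thickness 11 mm, joined by a core cylinder of radius 45 mm and height 72 mm. The lower flange rests on z = 0 and the three cylinders share a vertical axis.

The spool is on top of the stool.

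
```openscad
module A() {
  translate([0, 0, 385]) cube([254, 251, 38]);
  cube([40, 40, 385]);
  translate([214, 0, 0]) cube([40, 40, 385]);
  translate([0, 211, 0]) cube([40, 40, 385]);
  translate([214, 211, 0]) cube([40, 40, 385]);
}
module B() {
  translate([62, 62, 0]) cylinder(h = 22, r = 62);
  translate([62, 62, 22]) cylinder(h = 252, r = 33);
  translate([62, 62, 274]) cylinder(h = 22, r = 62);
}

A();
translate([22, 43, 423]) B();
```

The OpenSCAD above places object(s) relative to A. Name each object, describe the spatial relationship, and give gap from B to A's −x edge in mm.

The spool's min-x is at 22; the stool's min-x is 0; gap = 22 mm.

A is a stool. B is a spool. The spool is on top of the stool. The gap from the spool to the stool's −x edge is 22 mm.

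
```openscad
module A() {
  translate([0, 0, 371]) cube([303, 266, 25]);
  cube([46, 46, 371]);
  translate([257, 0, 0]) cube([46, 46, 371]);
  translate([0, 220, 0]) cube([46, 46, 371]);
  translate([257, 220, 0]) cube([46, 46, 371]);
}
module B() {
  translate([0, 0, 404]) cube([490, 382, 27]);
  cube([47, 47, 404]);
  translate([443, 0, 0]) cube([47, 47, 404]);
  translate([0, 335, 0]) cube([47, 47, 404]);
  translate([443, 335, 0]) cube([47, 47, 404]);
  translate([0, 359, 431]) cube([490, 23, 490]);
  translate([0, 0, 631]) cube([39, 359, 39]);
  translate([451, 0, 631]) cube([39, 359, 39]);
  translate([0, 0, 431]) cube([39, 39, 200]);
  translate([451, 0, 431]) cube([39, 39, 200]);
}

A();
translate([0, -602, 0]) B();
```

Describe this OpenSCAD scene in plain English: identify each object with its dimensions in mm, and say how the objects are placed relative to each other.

A is a four-legged stool. The seat is a 303×266×25 mm slab whose top surface is at z = 396 mm; four square legs, each 46×46 mm in cross-section, run from the floor (z = 0) to the underside of the seat, each flush with a corner of the seat.

B is a chair: 490×382 mm seat, 27 mm thick, top at z = 431 mm, on four 47 mm square corner legs flush with the seat edges. A 23 mm thick backrest slab spans the full seat width, extending 490 mm above the seat top, its back face flush with the seat's +y edge. Two armrests of 39×39 mm section run along each side from the seat's front edge to the front of the backrest, top faces 239 mm above the seat top and outer faces flush with the seat's x-edges; a 39×39 mm post under the front of each armrest stands on the seat at the front corner.

The chair is on the floor beside the stool on its −y side.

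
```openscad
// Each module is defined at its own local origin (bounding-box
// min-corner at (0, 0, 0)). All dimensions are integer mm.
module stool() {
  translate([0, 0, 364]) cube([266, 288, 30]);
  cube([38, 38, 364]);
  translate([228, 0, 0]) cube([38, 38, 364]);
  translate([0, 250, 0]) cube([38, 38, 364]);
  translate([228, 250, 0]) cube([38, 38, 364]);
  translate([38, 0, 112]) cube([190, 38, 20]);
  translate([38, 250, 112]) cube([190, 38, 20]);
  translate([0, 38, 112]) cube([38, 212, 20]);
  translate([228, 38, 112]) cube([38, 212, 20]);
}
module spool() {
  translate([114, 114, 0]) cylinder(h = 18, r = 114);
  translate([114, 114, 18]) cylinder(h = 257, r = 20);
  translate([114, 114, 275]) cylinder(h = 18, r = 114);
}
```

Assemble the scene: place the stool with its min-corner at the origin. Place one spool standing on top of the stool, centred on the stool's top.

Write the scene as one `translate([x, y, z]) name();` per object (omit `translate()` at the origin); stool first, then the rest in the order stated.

stool();
translate([19, 30, 394]) spool();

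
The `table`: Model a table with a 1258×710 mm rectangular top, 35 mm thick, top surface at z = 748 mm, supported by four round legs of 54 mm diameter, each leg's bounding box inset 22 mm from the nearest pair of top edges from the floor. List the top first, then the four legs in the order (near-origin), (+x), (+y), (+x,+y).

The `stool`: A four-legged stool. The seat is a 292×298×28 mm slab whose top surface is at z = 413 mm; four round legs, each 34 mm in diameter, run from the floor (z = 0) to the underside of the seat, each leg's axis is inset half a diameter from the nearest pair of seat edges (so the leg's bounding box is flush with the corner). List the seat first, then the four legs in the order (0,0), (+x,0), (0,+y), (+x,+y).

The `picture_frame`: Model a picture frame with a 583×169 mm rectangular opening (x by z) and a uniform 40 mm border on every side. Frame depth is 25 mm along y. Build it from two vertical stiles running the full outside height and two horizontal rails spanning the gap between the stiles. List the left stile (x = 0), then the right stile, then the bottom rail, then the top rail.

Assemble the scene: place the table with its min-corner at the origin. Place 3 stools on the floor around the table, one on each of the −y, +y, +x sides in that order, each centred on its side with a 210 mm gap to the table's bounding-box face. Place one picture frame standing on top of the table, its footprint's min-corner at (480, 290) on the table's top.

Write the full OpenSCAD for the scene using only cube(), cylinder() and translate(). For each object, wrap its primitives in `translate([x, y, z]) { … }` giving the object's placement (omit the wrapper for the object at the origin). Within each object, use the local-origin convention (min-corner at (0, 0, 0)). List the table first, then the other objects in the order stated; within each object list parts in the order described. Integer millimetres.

translate([0, 0, 713]) cube([1258, 710, 35]);
translate([49, 49, 0]) cylinder(h = 713, r = 27);
translate([1209, 49, 0]) cylinder(h = 713, r = 27);
translate([49, 661, 0]) cylinder(h = 713, r = 27);
translate([1209, 661, 0]) cylinder(h = 713, r = 27);
translate([483, -508, 0]) {
  translate([0, 0, 385]) cube([292, 298, 28]);
  translate([17, 17, 0]) cylinder(h = 385, r = 17);
  translate([275, 17, 0]) cylinder(h = 385, r = 17);
  translate([17, 281, 0]) cylinder(h = 385, r = 17);
  translate([275, 281, 0]) cylinder(h = 385, r = 17);
}
translate([483, 920, 0]) {
  translate([0, 0, 385]) cube([292, 298, 28]);
  translate([17, 17, 0]) cylinder(h = 385, r = 17);
  translate([275, 17, 0]) cylinder(h = 385, r = 17);
  translate([17, 281, 0]) cylinder(h = 385, r = 17);
  translate([275, 281, 0]) cylinder(h = 385, r = 17);
}
translate([1468, 206, 0]) {
  translate([0, 0, 385]) cube([292, 298, 28]);
  translate([17, 17, 0]) cylinder(h = 385, r = 17);
  translate([275, 17, 0]) cylinder(h = 385, r = 17);
  translate([17, 281, 0]) cylinder(h = 385, r = 17);
  translate([275, 281, 0]) cylinder(h = 385, r = 17);
}
translate([480, 290, 748]) {
  cube([40, 25, 249]);
  translate([623, 0, 0]) cube([40, 25, 249]);
  translate([40, 0, 0]) cube([583, 25, 40]);
  translate([40, 0, 209]) cube([583, 25, 40]);
}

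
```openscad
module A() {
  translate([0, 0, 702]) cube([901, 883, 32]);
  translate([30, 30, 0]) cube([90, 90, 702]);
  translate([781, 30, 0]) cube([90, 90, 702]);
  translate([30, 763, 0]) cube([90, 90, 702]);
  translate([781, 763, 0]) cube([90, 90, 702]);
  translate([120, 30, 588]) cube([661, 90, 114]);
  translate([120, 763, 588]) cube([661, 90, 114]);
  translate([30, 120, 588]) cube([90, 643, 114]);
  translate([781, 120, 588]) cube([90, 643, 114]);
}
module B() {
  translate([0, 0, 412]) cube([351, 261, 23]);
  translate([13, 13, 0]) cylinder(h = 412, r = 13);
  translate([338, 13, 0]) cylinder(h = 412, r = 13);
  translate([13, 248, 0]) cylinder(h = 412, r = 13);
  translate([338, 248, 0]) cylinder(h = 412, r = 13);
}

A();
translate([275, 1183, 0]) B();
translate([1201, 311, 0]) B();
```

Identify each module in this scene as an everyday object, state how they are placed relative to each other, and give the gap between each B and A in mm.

A is a table. B is a stool. Two stools sit around the table at the +y, +x sides. The gap between each stool and the table is 300 mm.

Each stool's nearest face is 300 mm from the table's bounding box.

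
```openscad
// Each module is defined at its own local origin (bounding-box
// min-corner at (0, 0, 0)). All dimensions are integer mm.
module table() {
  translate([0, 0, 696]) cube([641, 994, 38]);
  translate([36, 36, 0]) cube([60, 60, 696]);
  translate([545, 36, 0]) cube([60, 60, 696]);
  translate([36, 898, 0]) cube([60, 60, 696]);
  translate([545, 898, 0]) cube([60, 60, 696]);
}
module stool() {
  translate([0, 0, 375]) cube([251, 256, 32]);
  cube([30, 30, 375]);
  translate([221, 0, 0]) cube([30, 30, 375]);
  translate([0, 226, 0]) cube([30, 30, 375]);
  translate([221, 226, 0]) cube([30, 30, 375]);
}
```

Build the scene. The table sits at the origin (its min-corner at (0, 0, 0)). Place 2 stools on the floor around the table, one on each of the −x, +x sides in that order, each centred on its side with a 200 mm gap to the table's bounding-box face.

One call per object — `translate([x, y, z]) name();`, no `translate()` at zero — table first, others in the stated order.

table();
translate([-451, 369, 0]) stool();
translate([841, 369, 0]) stool();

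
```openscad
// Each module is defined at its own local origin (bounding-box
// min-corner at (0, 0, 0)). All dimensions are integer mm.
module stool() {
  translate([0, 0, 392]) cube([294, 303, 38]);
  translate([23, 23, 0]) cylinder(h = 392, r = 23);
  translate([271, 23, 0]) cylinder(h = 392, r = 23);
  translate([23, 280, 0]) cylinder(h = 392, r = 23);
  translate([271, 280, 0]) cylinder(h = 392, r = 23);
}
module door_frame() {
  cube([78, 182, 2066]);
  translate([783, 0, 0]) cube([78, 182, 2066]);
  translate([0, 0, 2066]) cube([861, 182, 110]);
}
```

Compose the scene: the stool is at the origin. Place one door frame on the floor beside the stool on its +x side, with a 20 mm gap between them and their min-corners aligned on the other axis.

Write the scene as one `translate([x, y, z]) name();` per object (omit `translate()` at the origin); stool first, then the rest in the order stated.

stool();
translate([314, 0, 0]) door_frame();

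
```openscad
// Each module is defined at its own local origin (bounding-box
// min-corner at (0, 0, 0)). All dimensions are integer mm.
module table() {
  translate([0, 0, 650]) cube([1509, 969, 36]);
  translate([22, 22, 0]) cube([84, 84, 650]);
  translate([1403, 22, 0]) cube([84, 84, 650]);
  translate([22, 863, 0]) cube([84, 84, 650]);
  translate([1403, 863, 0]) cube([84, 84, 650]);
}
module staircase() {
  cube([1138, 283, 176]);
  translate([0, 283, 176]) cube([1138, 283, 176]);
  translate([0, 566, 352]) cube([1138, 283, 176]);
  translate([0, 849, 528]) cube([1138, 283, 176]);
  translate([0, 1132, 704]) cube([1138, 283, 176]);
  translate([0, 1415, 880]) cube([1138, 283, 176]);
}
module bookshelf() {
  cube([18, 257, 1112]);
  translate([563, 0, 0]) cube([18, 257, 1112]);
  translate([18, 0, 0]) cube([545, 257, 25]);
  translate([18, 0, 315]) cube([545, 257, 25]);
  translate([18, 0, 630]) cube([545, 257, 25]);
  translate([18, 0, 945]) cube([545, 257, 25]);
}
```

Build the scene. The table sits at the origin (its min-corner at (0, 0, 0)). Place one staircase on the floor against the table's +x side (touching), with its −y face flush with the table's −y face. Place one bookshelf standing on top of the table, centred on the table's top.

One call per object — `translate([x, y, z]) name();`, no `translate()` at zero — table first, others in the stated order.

table();
translate([1509, 0, 0]) staircase();
translate([464, 356, 686]) bookshelf();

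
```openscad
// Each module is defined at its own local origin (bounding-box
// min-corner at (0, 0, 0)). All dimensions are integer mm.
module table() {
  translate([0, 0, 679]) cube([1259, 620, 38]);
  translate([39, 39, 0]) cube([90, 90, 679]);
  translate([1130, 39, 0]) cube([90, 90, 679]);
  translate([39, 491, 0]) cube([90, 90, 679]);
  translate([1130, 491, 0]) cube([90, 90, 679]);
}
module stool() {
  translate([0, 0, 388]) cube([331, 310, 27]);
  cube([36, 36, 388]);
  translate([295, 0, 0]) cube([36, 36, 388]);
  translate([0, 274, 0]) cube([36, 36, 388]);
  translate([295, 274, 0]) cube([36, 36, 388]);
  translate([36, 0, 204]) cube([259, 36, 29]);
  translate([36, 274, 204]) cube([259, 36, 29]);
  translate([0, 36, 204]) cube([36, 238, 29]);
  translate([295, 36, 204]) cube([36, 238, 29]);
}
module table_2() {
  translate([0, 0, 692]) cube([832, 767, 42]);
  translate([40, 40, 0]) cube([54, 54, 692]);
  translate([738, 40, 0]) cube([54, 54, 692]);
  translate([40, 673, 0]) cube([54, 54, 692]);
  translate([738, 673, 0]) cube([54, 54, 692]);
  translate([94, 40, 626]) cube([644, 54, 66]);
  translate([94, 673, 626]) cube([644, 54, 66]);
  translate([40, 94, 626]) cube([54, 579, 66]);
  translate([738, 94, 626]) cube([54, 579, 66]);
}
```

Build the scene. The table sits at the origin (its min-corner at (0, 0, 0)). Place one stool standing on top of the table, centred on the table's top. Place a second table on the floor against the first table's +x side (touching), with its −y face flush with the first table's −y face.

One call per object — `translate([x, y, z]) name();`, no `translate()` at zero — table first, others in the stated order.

table();
translate([464, 155, 717]) stool();
translate([1259, 0, 0]) table_2();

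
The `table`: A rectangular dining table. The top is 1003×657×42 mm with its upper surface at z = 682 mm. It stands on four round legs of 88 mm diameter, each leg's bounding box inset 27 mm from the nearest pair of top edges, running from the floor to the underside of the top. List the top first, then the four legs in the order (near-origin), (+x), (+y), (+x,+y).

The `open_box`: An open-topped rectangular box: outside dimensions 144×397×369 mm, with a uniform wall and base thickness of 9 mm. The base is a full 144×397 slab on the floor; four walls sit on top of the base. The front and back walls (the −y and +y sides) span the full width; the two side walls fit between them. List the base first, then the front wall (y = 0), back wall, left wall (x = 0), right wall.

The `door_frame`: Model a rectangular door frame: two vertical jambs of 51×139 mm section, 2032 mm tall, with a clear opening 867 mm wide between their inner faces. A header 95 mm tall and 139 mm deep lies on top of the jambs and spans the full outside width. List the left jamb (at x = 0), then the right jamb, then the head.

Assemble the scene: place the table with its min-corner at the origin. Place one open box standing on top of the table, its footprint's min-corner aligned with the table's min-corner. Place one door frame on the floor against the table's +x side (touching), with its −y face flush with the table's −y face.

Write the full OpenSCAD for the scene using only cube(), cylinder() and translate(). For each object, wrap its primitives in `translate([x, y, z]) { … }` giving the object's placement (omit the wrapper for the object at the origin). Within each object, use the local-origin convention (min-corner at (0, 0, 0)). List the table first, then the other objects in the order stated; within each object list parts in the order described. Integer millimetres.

translate([0, 0, 640]) cube([1003, 657, 42]);
translate([71, 71, 0]) cylinder(h = 640, r = 44);
translate([932, 71, 0]) cylinder(h = 640, r = 44);
translate([71, 586, 0]) cylinder(h = 640, r = 44);
translate([932, 586, 0]) cylinder(h = 640, r = 44);
translate([0, 0, 682]) {
  cube([144, 397, 9]);
  translate([0, 0, 9]) cube([144, 9, 360]);
  translate([0, 388, 9]) cube([144, 9, 360]);
  translate([0, 9, 9]) cube([9, 379, 360]);
  translate([135, 9, 9]) cube([9, 379, 360]);
}
translate([1003, 0, 0]) {
  cube([51, 139, 2032]);
  translate([918, 0, 0]) cube([51, 139, 2032]);
  translate([0, 0, 2032]) cube([969, 139, 95]);
}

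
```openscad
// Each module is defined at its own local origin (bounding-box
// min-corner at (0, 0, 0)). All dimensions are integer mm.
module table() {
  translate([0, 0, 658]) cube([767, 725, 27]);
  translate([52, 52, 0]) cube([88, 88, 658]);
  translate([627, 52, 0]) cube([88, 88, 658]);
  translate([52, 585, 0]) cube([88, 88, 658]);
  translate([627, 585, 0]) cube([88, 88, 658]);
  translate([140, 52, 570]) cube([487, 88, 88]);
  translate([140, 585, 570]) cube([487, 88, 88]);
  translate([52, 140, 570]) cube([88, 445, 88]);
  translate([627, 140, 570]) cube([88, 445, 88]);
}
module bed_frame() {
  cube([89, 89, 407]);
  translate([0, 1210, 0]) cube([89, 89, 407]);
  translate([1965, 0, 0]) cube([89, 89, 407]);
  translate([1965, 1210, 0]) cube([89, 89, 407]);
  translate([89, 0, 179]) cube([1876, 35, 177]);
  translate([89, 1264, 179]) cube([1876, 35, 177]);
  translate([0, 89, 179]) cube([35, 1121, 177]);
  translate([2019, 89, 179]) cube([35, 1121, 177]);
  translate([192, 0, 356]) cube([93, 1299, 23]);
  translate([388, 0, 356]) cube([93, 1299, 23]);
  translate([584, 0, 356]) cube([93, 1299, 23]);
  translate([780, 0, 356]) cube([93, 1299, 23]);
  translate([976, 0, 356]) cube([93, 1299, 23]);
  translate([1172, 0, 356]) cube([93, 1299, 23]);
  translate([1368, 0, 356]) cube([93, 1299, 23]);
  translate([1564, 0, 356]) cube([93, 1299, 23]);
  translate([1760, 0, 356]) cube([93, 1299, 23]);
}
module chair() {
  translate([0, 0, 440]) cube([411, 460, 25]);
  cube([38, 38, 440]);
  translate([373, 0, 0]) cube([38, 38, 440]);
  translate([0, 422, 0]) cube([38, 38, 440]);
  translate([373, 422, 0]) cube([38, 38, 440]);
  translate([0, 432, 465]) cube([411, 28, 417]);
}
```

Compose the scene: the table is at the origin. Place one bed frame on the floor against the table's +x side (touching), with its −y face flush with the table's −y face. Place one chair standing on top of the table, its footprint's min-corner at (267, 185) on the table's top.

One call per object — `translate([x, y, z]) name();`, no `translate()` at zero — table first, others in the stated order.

table();
translate([767, 0, 0]) bed_frame();
translate([267, 185, 685]) chair();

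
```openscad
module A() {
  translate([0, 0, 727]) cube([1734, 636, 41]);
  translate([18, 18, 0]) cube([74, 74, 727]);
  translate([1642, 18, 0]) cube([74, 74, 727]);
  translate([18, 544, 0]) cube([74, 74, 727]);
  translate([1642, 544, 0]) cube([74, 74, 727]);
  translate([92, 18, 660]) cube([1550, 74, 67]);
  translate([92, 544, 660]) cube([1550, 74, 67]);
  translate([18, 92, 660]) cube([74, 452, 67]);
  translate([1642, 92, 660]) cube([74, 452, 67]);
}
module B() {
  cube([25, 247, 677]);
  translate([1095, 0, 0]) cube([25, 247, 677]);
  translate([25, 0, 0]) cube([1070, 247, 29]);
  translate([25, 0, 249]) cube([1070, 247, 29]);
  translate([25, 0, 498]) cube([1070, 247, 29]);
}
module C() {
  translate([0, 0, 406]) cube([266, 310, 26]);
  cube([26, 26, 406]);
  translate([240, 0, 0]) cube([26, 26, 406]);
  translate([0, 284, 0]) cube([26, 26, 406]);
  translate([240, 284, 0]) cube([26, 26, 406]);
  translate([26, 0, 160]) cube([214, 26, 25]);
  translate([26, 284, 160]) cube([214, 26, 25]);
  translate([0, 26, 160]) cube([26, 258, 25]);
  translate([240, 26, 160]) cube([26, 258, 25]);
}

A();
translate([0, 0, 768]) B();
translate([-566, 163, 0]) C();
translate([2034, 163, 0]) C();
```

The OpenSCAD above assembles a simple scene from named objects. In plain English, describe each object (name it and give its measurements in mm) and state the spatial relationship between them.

A is a rectangular dining table. The top is 1734×636×41 mm with its upper surface at z = 768 mm. It stands on four 74×74 mm square legs, each inset 18 mm from the nearest pair of top edges, running from the floor to the underside of the top. Four apron rails, 74 mm thick and 67 mm tall, run between adjacent legs with their top edges flush with the underside of the top and their outer faces flush with the legs' outer faces.

B is an open bookshelf. Two side panels, each 25 mm thick, 247 mm deep and 677 mm tall, stand 1120 mm apart (outside-to-outside). Between them sit 3 shelves, each 29 mm thick and 247 mm deep, spanning the full gap between the sides. The bottom shelf rests on the floor (its underside at z = 0) and the clear gap between one shelf's top and the next shelf's underside is 220 mm.

C is a four-legged stool. The seat is 266×310 mm, 26 mm thick, top at z = 432 mm. It stands on four square legs, each 26×26 mm in cross-section, from z = 0 to the seat underside, each flush with a corner of the seat. Four stretchers, 26 mm wide and 25 mm tall, connect adjacent legs with their undersides at z = 160 mm, each running between the inner faces of the legs it joins and aligned with the legs' outer faces on the other axis.

The bookshelf is on top of the table. Two stools sit around the table at the −x, +x sides.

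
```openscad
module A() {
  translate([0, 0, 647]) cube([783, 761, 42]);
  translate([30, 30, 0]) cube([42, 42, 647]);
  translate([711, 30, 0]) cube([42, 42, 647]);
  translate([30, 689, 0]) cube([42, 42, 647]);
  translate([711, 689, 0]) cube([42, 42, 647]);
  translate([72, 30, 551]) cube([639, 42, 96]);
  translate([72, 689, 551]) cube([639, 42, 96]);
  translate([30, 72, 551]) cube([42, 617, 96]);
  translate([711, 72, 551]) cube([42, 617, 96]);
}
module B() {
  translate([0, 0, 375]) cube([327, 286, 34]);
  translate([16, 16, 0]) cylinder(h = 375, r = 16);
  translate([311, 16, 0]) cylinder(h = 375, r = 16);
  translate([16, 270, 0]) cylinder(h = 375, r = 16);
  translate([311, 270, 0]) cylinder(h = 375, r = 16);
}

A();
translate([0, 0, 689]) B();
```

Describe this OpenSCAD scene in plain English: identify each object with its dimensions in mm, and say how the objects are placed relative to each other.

A is a rectangular dining table. The top is 783×761×42 mm with its upper surface at z = 689 mm. It stands on four 42×42 mm square legs, each inset 30 mm from the nearest pair of top edges, running from the floor to the underside of the top. Four apron rails, 42 mm thick and 96 mm tall, run between adjacent legs with their top edges flush with the underside of the top and their outer faces flush with the legs' outer faces.

B is a four-legged stool. The seat is a 327×286×34 mm slab whose top surface is at z = 409 mm; four round legs, each 32 mm in diameter, run from the floor (z = 0) to the underside of the seat, each leg's axis is inset half a diameter from the nearest pair of seat edges (so the leg's bounding box is flush with the corner).

The stool is on top of the table.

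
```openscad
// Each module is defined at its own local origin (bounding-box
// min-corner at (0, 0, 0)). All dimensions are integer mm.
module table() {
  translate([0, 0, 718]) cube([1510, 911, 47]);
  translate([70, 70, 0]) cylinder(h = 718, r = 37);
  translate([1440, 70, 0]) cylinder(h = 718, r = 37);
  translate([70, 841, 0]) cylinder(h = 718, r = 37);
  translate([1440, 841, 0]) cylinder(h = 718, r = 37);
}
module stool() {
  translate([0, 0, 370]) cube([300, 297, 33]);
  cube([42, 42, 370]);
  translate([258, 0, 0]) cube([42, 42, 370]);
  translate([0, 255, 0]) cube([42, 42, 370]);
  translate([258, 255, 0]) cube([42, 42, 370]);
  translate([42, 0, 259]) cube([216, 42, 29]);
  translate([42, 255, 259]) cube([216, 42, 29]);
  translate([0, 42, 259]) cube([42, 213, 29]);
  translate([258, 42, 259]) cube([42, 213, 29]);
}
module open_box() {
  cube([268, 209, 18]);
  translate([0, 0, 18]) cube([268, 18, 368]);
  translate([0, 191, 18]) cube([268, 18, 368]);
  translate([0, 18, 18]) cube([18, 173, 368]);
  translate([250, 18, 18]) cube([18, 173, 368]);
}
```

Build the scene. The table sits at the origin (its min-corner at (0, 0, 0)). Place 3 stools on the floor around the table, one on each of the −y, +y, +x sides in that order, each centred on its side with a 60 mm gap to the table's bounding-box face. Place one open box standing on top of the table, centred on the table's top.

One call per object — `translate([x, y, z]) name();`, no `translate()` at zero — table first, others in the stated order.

table();
translate([605, -357, 0]) stool();
translate([605, 971, 0]) stool();
translate([1570, 307, 0]) stool();
translate([621, 351, 765]) open_box();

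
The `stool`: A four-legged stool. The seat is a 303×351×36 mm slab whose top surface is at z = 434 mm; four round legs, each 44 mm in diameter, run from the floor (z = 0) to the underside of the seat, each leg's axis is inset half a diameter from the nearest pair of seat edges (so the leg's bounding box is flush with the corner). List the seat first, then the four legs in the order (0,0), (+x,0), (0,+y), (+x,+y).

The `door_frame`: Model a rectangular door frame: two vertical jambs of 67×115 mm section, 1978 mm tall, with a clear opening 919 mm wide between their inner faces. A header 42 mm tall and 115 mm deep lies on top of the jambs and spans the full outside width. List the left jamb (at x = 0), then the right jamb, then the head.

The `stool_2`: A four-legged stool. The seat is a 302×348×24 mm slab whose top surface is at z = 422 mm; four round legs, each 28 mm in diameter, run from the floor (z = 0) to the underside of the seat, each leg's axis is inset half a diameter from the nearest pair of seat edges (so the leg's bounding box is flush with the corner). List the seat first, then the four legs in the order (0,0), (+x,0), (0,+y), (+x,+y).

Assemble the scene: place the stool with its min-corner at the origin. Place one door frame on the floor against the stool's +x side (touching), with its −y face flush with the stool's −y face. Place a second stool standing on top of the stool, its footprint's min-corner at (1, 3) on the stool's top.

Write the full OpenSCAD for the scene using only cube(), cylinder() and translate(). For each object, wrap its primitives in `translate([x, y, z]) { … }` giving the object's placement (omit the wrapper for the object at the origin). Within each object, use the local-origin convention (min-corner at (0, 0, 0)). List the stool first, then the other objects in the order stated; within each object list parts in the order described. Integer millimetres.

translate([0, 0, 398]) cube([303, 351, 36]);
translate([22, 22, 0]) cylinder(h = 398, r = 22);
translate([281, 22, 0]) cylinder(h = 398, r = 22);
translate([22, 329, 0]) cylinder(h = 398, r = 22);
translate([281, 329, 0]) cylinder(h = 398, r = 22);
translate([303, 0, 0]) {
  cube([67, 115, 1978]);
  translate([986, 0, 0]) cube([67, 115, 1978]);
  translate([0, 0, 1978]) cube([1053, 115, 42]);
}
translate([1, 3, 434]) {
  translate([0, 0, 398]) cube([302, 348, 24]);
  translate([14, 14, 0]) cylinder(h = 398, r = 14);
  translate([288, 14, 0]) cylinder(h = 398, r = 14);
  translate([14, 334, 0]) cylinder(h = 398, r = 14);
  translate([288, 334, 0]) cylinder(h = 398, r = 14);
}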